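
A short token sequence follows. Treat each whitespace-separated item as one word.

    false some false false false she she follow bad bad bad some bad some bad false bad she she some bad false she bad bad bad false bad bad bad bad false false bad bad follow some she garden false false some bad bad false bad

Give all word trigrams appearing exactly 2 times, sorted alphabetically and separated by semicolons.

Trigram counts meeting the condition (exactly 2 times):
  bad some bad: 2
  false bad bad: 2
  some bad false: 2

bad some bad; false bad bad; some bad false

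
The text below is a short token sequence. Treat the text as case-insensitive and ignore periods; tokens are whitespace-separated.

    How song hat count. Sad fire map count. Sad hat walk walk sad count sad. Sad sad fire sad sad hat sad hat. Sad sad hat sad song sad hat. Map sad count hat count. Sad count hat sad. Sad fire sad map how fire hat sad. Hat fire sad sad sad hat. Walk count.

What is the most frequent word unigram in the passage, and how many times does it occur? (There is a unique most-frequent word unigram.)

"sad", 22 times

Unigram frequencies (highest first):
  sad: 22
  hat: 11
  count: 7
  fire: 5
  map: 3
  walk: 3
  … (2 more, each ≤ 2)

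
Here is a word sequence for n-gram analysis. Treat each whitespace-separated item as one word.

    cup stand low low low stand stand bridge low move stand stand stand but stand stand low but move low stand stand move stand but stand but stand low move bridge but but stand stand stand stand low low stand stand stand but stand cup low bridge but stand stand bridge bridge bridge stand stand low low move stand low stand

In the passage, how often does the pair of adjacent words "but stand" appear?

Scanning the 60 overlapping bigram windows for "but stand":
  position 14–15: but stand
  position 25–26: but stand
  position 27–28: but stand
  position 33–34: but stand
  position 43–44: but stand
  position 48–49: but stand

6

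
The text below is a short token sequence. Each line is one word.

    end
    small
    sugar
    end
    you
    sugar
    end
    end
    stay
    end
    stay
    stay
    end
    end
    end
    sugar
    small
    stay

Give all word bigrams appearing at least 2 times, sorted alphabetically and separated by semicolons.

end end; end stay; stay end; sugar end

Bigram counts meeting the condition (at least 2 times):
  end end: 3
  end stay: 2
  stay end: 2
  sugar end: 2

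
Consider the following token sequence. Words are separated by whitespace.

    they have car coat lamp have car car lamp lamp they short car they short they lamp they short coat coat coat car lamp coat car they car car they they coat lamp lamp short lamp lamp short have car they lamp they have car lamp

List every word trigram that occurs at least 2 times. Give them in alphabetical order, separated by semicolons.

Trigram counts meeting the condition (at least 2 times):
  lamp lamp short: 2
  lamp they short: 2
  they have car: 2
  they lamp they: 2

lamp lamp short; lamp they short; they have car; they lamp they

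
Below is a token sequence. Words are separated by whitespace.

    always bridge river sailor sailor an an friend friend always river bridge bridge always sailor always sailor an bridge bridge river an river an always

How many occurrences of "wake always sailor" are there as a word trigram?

0

Scanning the 23 overlapping trigram windows for "wake always sailor":
  (none found)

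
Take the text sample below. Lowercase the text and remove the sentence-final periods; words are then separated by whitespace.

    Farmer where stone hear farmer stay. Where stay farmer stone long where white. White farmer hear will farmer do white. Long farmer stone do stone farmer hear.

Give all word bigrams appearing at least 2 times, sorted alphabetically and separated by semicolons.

farmer hear; farmer stone

Bigram counts meeting the condition (at least 2 times):
  farmer hear: 2
  farmer stone: 2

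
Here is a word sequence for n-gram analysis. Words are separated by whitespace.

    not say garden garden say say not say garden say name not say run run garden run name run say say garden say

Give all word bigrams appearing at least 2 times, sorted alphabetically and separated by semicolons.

garden say; not say; say garden; say say

Bigram counts meeting the condition (at least 2 times):
  garden say: 3
  not say: 3
  say garden: 3
  say say: 2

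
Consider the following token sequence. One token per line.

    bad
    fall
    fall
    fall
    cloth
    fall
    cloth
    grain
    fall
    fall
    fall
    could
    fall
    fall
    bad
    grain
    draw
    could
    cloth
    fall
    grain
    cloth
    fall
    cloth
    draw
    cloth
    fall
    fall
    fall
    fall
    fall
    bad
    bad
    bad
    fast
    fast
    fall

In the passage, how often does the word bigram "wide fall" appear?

0

Scanning the 36 overlapping bigram windows for "wide fall":
  (none found)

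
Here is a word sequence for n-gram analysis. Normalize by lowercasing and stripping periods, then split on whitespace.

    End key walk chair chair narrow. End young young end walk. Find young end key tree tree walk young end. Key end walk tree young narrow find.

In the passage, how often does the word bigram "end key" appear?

Scanning the 26 overlapping bigram windows for "end key":
  position 1–2: end key
  position 14–15: end key
  position 20–21: end key

3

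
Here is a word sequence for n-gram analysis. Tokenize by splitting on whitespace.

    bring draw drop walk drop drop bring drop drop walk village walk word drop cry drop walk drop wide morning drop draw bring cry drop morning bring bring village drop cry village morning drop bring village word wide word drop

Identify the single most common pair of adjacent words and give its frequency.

"drop walk", 3 times

Bigram frequencies (highest first):
  drop walk: 3
  walk drop: 2
  drop drop: 2
  drop bring: 2
  word drop: 2
  drop cry: 2
  … (23 more, each ≤ 2)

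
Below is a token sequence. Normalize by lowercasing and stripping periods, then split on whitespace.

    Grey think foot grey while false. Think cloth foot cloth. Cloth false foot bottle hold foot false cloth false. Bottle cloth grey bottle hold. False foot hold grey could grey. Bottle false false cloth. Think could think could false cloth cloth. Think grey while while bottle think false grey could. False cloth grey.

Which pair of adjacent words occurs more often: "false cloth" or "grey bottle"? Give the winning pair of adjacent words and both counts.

"false cloth": 4 occurrences
"grey bottle": 2 occurrences

"false cloth" (4 vs 2)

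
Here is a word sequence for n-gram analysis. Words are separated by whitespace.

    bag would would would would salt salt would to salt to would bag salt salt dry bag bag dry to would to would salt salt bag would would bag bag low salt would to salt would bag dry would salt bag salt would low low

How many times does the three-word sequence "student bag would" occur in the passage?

Scanning the 43 overlapping trigram windows for "student bag would":
  (none found)

0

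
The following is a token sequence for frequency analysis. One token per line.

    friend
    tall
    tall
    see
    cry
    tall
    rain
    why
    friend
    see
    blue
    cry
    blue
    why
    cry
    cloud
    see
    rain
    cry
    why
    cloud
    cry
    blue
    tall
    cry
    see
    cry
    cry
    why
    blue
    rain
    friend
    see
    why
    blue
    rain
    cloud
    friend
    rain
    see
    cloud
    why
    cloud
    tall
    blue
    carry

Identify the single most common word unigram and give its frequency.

Unigram frequencies (highest first):
  cry: 8
  see: 6
  why: 6
  blue: 6
  tall: 5
  rain: 5
  … (3 more, each ≤ 5)

"cry", 8 times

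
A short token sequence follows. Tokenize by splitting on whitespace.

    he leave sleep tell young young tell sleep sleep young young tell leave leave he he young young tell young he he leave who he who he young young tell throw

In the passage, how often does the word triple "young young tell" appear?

Scanning the 29 overlapping trigram windows for "young young tell":
  position 5–7: young young tell
  position 10–12: young young tell
  position 17–19: young young tell
  position 28–30: young young tell

4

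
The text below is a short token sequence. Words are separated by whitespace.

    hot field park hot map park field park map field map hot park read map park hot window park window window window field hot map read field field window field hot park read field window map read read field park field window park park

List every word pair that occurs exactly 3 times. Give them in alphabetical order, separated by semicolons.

field park; field window; read field

Bigram counts meeting the condition (exactly 3 times):
  field park: 3
  field window: 3
  read field: 3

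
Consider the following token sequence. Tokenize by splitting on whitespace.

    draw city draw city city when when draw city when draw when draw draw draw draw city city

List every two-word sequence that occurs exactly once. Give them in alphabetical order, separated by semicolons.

city draw; draw when; when when

Bigram counts meeting the condition (exactly once):
  city draw: 1
  draw when: 1
  when when: 1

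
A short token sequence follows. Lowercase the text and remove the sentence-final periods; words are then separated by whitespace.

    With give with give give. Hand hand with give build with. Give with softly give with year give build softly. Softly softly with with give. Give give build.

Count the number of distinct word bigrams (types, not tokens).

28 tokens → 27 bigram windows in total.
Repeated bigrams (each contributes count−1 duplicates):
  with give: 5
  give build: 3
  give give: 3
  give with: 3
  softly softly: 2
11 duplicate windows → 27 − 11 = 16 distinct.

16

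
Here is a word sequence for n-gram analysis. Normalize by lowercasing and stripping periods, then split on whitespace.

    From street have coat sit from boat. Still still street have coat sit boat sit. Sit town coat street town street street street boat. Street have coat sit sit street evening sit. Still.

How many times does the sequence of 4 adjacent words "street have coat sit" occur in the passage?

3

Scanning the 30 overlapping 4-gram windows for "street have coat sit":
  position 2–5: street have coat sit
  position 10–13: street have coat sit
  position 25–28: street have coat sit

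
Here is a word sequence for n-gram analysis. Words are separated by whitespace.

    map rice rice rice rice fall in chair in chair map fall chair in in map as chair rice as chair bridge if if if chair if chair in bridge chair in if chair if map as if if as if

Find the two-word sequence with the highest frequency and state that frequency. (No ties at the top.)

"chair in", 4 times

Bigram frequencies (highest first):
  chair in: 4
  rice rice: 3
  if if: 3
  if chair: 3
  in chair: 2
  map as: 2
  … (20 more, each ≤ 2)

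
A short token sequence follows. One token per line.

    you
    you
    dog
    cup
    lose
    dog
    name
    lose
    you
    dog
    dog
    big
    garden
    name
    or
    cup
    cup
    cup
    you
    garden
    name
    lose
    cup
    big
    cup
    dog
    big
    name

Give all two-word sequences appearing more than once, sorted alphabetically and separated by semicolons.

Bigram counts meeting the condition (more than once):
  cup cup: 2
  dog big: 2
  garden name: 2
  name lose: 2
  you dog: 2

cup cup; dog big; garden name; name lose; you dog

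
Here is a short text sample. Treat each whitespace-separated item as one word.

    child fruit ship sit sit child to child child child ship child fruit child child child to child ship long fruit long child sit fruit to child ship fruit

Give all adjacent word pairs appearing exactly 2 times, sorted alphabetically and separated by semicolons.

child fruit; child to

Bigram counts meeting the condition (exactly 2 times):
  child fruit: 2
  child to: 2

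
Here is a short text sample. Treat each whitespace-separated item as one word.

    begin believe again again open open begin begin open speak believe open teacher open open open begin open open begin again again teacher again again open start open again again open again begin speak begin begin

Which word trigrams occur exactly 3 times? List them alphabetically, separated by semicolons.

again again open; open open begin

Trigram counts meeting the condition (exactly 3 times):
  again again open: 3
  open open begin: 3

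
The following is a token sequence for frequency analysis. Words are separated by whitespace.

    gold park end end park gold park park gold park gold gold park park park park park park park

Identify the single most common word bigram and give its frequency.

Bigram frequencies (highest first):
  park park: 7
  gold park: 4
  park gold: 3
  park end: 1
  end end: 1
  end park: 1
  … (1 more, each ≤ 1)

"park park", 7 times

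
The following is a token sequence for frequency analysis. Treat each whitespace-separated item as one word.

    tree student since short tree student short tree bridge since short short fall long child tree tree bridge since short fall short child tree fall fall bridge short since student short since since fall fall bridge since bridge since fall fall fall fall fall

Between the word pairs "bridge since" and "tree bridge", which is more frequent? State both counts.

"bridge since": 4 occurrences
"tree bridge": 2 occurrences

"bridge since" (4 vs 2)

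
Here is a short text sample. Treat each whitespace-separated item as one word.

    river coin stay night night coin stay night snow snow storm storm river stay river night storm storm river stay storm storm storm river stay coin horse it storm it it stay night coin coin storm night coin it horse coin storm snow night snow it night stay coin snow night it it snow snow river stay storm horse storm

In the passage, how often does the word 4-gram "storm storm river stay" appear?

3

Scanning the 57 overlapping 4-gram windows for "storm storm river stay":
  position 11–14: storm storm river stay
  position 17–20: storm storm river stay
  position 22–25: storm storm river stay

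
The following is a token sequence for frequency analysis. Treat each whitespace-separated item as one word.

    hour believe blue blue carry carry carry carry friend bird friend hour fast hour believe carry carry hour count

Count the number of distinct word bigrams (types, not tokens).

19 tokens → 18 bigram windows in total.
Repeated bigrams (each contributes count−1 duplicates):
  carry carry: 4
  hour believe: 2
4 duplicate windows → 18 − 4 = 14 distinct.

14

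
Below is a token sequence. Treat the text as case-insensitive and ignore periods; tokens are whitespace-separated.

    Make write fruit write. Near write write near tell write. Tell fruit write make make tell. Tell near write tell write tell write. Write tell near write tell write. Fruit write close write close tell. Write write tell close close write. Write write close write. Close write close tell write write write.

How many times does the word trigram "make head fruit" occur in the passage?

Scanning the 50 overlapping trigram windows for "make head fruit":
  (none found)

0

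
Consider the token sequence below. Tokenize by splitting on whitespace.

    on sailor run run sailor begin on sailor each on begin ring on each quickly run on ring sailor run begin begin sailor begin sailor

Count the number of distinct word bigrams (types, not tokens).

25 tokens → 24 bigram windows in total.
Repeated bigrams (each contributes count−1 duplicates):
  begin sailor: 2
  on sailor: 2
  sailor begin: 2
  sailor run: 2
4 duplicate windows → 24 − 4 = 20 distinct.

20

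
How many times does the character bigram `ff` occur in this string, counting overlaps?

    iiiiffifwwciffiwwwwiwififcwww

2

Sliding a length-2 window over the 29 characters (28 positions):
  position 5–6: ff
  position 13–14: ff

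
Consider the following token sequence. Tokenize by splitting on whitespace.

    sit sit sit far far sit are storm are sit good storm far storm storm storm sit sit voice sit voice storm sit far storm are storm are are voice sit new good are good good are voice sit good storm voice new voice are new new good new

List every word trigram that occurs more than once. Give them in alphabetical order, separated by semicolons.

are storm are; are voice sit; sit good storm

Trigram counts meeting the condition (more than once):
  are storm are: 2
  are voice sit: 2
  sit good storm: 2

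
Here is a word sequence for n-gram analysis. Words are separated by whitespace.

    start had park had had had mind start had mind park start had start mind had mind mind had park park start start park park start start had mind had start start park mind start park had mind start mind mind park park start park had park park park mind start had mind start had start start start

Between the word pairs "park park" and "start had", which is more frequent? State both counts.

"start had" (6 vs 5)

"park park": 5 occurrences
"start had": 6 occurrences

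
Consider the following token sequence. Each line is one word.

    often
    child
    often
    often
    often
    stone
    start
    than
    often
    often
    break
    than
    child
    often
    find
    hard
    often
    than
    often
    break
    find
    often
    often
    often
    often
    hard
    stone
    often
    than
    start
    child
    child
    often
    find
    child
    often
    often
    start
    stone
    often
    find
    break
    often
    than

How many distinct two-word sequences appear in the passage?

27

44 tokens → 43 bigram windows in total.
Repeated bigrams (each contributes count−1 duplicates):
  often often: 7
  child often: 4
  often find: 3
  often than: 3
  often break: 2
  stone often: 2
  than often: 2
16 duplicate windows → 43 − 16 = 27 distinct.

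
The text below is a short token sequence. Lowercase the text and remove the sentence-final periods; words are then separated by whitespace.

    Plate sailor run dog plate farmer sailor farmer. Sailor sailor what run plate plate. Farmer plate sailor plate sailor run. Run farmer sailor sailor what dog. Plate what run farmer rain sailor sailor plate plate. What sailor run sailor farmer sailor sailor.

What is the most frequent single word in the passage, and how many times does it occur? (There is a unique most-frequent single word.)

Unigram frequencies (highest first):
  sailor: 14
  plate: 9
  run: 6
  farmer: 6
  what: 4
  dog: 2
  … (1 more, each ≤ 1)

"sailor", 14 times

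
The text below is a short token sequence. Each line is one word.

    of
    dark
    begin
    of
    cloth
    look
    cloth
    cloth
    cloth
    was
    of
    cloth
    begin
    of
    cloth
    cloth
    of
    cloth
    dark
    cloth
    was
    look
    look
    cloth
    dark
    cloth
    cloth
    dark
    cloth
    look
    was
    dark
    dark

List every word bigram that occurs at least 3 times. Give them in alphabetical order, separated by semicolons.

Bigram counts meeting the condition (at least 3 times):
  cloth cloth: 4
  cloth dark: 3
  dark cloth: 3
  of cloth: 4

cloth cloth; cloth dark; dark cloth; of cloth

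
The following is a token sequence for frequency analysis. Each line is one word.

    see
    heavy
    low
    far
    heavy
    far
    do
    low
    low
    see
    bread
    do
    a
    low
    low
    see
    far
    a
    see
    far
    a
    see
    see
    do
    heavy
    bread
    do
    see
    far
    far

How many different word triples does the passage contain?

30 tokens → 28 trigram windows in total.
Repeated trigrams (each contributes count−1 duplicates):
  far a see: 2
  low low see: 2
  see far a: 2
3 duplicate windows → 28 − 3 = 25 distinct.

25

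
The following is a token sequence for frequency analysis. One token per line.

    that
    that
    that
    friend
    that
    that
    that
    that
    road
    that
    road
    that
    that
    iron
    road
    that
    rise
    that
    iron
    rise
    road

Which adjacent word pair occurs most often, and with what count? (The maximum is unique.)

"that that", 6 times

Bigram frequencies (highest first):
  that that: 6
  road that: 3
  that road: 2
  that iron: 2
  that friend: 1
  friend that: 1
  … (5 more, each ≤ 1)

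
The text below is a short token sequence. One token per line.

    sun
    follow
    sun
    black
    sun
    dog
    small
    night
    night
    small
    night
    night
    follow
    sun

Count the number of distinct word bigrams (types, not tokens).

10

14 tokens → 13 bigram windows in total.
Repeated bigrams (each contributes count−1 duplicates):
  follow sun: 2
  night night: 2
  small night: 2
3 duplicate windows → 13 − 3 = 10 distinct.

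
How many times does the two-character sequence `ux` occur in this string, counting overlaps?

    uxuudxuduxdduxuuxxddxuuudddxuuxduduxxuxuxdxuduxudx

Sliding a length-2 window over the 50 characters (49 positions):
  position 1–2: ux
  position 9–10: ux
  position 13–14: ux
  position 16–17: ux
  position 30–31: ux
  position 35–36: ux
  position 38–39: ux
  position 40–41: ux
  position 46–47: ux

9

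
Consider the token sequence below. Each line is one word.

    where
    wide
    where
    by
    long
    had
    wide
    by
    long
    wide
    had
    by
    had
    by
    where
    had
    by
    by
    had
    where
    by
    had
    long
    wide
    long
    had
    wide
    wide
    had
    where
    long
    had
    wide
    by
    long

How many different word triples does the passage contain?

29

35 tokens → 33 trigram windows in total.
Repeated trigrams (each contributes count−1 duplicates):
  long had wide: 3
  had wide by: 2
  wide by long: 2
4 duplicate windows → 33 − 4 = 29 distinct.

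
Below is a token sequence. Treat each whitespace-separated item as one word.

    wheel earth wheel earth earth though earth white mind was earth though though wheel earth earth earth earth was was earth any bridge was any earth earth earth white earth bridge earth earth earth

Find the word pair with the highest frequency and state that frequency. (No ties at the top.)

Bigram frequencies (highest first):
  earth earth: 8
  wheel earth: 3
  earth though: 2
  earth white: 2
  was earth: 2
  earth wheel: 1
  … (15 more, each ≤ 1)

"earth earth", 8 times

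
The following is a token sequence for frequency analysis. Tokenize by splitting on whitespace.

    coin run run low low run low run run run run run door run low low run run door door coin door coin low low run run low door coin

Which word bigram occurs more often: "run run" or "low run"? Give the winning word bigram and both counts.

"run run" (7 vs 4)

"run run": 7 occurrences
"low run": 4 occurrences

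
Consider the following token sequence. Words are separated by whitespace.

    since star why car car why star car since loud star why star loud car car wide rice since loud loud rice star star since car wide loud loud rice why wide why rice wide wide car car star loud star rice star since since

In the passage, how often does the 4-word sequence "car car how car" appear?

Scanning the 42 overlapping 4-gram windows for "car car how car":
  (none found)

0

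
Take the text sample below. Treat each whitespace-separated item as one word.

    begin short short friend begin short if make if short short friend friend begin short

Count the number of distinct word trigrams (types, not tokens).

15 tokens → 13 trigram windows in total.
Repeated trigrams (each contributes count−1 duplicates):
  friend begin short: 2
  short short friend: 2
2 duplicate windows → 13 − 2 = 11 distinct.

11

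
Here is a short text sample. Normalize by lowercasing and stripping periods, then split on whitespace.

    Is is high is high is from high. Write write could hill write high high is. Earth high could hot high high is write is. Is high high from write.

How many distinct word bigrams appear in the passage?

30 tokens → 29 bigram windows in total.
Repeated bigrams (each contributes count−1 duplicates):
  high is: 4
  high high: 3
  is high: 3
  is is: 2
8 duplicate windows → 29 − 8 = 21 distinct.

21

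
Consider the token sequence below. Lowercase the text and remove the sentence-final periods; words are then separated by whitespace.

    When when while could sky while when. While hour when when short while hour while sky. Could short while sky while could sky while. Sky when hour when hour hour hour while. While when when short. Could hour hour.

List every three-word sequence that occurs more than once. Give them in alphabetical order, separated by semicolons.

Trigram counts meeting the condition (more than once):
  could sky while: 2
  when when short: 2
  while could sky: 2

could sky while; when when short; while could sky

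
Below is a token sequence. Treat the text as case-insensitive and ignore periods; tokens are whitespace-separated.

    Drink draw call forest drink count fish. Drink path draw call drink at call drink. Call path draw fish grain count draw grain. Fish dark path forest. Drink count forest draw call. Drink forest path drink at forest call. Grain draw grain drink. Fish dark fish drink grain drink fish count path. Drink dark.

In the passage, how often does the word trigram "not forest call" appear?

Scanning the 52 overlapping trigram windows for "not forest call":
  (none found)

0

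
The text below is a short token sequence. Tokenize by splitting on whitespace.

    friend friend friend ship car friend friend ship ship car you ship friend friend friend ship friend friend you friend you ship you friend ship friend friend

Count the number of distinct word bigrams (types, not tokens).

27 tokens → 26 bigram windows in total.
Repeated bigrams (each contributes count−1 duplicates):
  friend friend: 7
  friend ship: 4
  ship friend: 3
  friend you: 2
  ship car: 2
  you friend: 2
  you ship: 2
15 duplicate windows → 26 − 15 = 11 distinct.

11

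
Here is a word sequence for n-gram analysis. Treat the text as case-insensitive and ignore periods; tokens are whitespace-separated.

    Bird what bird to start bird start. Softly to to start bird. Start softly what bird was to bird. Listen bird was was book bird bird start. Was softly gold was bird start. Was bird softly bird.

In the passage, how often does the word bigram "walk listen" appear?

0

Scanning the 36 overlapping bigram windows for "walk listen":
  (none found)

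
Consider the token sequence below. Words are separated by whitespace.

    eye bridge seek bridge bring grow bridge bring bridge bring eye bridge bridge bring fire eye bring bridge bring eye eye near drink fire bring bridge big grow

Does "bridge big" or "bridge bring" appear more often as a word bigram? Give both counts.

"bridge bring" (5 vs 1)

"bridge big": 1 occurrence
"bridge bring": 5 occurrences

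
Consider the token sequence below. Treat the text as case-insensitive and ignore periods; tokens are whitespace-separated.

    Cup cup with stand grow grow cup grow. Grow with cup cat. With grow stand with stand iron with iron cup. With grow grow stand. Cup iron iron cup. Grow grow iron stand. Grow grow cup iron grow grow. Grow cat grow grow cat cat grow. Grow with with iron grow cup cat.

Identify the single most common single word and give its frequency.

"grow", 19 times

Unigram frequencies (highest first):
  grow: 19
  cup: 9
  with: 8
  iron: 7
  stand: 5
  cat: 5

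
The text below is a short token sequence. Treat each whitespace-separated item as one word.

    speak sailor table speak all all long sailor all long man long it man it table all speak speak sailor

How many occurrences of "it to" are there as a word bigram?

0

Scanning the 19 overlapping bigram windows for "it to":
  (none found)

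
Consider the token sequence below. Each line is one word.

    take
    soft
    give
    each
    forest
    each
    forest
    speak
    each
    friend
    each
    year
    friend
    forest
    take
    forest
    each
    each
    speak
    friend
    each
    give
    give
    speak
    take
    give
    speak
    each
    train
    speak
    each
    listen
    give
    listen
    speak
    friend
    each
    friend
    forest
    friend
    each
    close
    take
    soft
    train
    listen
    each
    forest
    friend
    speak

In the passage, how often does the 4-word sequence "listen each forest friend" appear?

1

Scanning the 47 overlapping 4-gram windows for "listen each forest friend":
  position 46–49: listen each forest friend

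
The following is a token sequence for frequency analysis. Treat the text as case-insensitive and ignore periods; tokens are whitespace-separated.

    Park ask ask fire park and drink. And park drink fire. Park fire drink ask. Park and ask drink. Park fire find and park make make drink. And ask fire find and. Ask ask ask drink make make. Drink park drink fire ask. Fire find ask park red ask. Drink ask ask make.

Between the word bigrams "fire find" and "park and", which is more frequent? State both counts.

"fire find": 3 occurrences
"park and": 2 occurrences

"fire find" (3 vs 2)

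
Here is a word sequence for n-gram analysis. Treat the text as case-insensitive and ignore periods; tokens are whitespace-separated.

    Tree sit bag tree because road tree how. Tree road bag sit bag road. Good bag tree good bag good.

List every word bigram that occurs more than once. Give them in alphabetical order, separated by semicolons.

bag tree; good bag; sit bag

Bigram counts meeting the condition (more than once):
  bag tree: 2
  good bag: 2
  sit bag: 2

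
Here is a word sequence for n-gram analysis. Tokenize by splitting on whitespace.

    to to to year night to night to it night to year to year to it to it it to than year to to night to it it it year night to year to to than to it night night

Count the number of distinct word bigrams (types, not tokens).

40 tokens → 39 bigram windows in total.
Repeated bigrams (each contributes count−1 duplicates):
  night to: 5
  to it: 5
  to to: 4
  to year: 4
  year to: 4
  it it: 3
  it night: 2
  it to: 2
  … (3 more repeated)
24 duplicate windows → 39 − 24 = 15 distinct.

15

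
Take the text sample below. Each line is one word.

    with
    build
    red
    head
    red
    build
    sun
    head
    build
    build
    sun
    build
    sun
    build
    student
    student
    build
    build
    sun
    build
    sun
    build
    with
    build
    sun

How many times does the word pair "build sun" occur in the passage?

Scanning the 24 overlapping bigram windows for "build sun":
  position 6–7: build sun
  position 10–11: build sun
  position 12–13: build sun
  position 18–19: build sun
  position 20–21: build sun
  position 24–25: build sun

6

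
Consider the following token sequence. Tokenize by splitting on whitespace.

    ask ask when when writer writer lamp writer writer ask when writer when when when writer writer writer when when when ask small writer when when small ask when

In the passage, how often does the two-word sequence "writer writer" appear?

Scanning the 28 overlapping bigram windows for "writer writer":
  position 5–6: writer writer
  position 8–9: writer writer
  position 16–17: writer writer
  position 17–18: writer writer

4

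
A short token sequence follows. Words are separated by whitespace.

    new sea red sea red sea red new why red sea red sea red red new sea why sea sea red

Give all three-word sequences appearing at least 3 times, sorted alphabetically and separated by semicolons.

red sea red; sea red sea

Trigram counts meeting the condition (at least 3 times):
  red sea red: 4
  sea red sea: 3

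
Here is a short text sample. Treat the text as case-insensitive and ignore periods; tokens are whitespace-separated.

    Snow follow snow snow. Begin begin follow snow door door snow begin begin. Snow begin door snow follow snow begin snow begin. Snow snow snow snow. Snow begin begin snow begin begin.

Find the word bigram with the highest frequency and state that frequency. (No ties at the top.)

Bigram frequencies (highest first):
  snow begin: 7
  snow snow: 5
  begin begin: 4
  begin snow: 4
  follow snow: 3
  snow follow: 2
  … (5 more, each ≤ 2)

"snow begin", 7 times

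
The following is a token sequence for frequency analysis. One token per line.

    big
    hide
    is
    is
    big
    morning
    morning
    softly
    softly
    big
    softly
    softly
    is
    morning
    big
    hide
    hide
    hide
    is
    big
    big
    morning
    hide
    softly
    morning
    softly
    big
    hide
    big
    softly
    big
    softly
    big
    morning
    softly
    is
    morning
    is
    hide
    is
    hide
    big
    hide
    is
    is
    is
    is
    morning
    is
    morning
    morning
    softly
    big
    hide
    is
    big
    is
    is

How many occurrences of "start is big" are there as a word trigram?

0

Scanning the 56 overlapping trigram windows for "start is big":
  (none found)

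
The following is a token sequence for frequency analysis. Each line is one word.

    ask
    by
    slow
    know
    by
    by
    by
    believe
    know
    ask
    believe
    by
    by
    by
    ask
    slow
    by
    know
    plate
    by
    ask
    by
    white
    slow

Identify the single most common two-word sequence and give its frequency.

"by by", 4 times

Bigram frequencies (highest first):
  by by: 4
  ask by: 2
  by ask: 2
  by slow: 1
  slow know: 1
  know by: 1
  … (12 more, each ≤ 1)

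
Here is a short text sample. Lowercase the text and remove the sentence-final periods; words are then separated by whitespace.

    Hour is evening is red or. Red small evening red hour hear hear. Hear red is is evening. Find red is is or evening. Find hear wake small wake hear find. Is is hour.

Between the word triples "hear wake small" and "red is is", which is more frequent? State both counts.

"red is is" (2 vs 1)

"hear wake small": 1 occurrence
"red is is": 2 occurrences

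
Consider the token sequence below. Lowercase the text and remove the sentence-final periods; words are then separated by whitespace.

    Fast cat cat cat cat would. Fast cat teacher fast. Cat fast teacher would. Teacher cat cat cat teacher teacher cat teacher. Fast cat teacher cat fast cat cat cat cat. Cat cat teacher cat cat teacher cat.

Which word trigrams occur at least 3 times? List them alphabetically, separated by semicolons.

cat cat cat; cat cat teacher; cat teacher cat

Trigram counts meeting the condition (at least 3 times):
  cat cat cat: 7
  cat cat teacher: 3
  cat teacher cat: 3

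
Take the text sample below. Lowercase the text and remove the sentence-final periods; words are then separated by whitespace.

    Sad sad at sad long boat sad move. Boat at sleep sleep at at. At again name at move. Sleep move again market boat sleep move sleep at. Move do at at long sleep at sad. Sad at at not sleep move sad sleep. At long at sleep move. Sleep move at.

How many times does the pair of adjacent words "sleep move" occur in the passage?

5

Scanning the 51 overlapping bigram windows for "sleep move":
  position 20–21: sleep move
  position 25–26: sleep move
  position 41–42: sleep move
  position 48–49: sleep move
  position 50–51: sleep move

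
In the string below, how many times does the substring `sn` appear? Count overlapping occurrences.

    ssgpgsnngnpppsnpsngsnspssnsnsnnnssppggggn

7

Sliding a length-2 window over the 41 characters (40 positions):
  position 6–7: sn
  position 14–15: sn
  position 17–18: sn
  position 20–21: sn
  position 25–26: sn
  position 27–28: sn
  position 29–30: sn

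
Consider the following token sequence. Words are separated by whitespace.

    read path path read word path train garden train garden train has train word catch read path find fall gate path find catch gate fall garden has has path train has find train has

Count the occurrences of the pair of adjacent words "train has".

3

Scanning the 33 overlapping bigram windows for "train has":
  position 11–12: train has
  position 30–31: train has
  position 33–34: train has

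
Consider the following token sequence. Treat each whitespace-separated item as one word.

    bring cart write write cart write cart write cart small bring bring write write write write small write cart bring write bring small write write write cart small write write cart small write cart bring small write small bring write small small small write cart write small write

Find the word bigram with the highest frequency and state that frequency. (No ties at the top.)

"write cart", 8 times

Bigram frequencies (highest first):
  write cart: 8
  write write: 7
  small write: 7
  cart write: 4
  write small: 4
  cart small: 3
  … (8 more, each ≤ 3)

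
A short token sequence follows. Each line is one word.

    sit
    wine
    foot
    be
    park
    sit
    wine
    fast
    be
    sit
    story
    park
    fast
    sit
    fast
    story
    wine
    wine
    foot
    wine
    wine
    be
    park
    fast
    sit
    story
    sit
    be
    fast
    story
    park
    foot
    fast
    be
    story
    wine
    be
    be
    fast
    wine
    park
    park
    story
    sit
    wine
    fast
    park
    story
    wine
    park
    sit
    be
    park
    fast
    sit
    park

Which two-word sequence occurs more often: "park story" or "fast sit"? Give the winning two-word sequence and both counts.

"fast sit" (3 vs 2)

"park story": 2 occurrences
"fast sit": 3 occurrences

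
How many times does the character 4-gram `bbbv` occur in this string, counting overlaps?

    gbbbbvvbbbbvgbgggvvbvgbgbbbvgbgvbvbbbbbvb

Sliding a length-4 window over the 41 characters (38 positions):
  position 3–6: bbbv
  position 9–12: bbbv
  position 25–28: bbbv
  position 37–40: bbbv

4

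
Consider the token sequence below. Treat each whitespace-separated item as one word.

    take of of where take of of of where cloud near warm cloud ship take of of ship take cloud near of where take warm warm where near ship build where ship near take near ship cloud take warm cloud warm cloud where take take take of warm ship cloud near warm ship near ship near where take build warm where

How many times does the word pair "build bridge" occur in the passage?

Scanning the 60 overlapping bigram windows for "build bridge":
  (none found)

0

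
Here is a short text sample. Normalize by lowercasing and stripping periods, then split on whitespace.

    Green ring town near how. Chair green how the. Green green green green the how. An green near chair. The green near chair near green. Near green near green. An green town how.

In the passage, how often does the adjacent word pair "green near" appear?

Scanning the 32 overlapping bigram windows for "green near":
  position 17–18: green near
  position 21–22: green near
  position 25–26: green near
  position 27–28: green near

4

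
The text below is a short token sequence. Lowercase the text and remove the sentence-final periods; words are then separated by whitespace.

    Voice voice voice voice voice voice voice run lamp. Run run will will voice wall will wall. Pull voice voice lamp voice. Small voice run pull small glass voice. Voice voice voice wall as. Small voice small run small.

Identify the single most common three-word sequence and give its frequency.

Trigram frequencies (highest first):
  voice voice voice: 7
  voice voice run: 1
  voice run lamp: 1
  run lamp run: 1
  lamp run run: 1
  run run will: 1
  … (25 more, each ≤ 1)

"voice voice voice", 7 times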